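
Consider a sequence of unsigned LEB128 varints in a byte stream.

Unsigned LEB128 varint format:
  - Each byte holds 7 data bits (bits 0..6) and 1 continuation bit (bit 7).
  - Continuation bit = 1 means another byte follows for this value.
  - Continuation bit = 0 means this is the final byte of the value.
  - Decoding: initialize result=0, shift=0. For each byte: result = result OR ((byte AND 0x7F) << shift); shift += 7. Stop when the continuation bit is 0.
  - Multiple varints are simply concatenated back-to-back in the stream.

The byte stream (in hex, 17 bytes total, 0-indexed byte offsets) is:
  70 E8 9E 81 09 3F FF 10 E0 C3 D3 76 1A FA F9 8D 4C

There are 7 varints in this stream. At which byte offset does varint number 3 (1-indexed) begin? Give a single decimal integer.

Answer: 5

Derivation:
  byte[0]=0x70 cont=0 payload=0x70=112: acc |= 112<<0 -> acc=112 shift=7 [end]
Varint 1: bytes[0:1] = 70 -> value 112 (1 byte(s))
  byte[1]=0xE8 cont=1 payload=0x68=104: acc |= 104<<0 -> acc=104 shift=7
  byte[2]=0x9E cont=1 payload=0x1E=30: acc |= 30<<7 -> acc=3944 shift=14
  byte[3]=0x81 cont=1 payload=0x01=1: acc |= 1<<14 -> acc=20328 shift=21
  byte[4]=0x09 cont=0 payload=0x09=9: acc |= 9<<21 -> acc=18894696 shift=28 [end]
Varint 2: bytes[1:5] = E8 9E 81 09 -> value 18894696 (4 byte(s))
  byte[5]=0x3F cont=0 payload=0x3F=63: acc |= 63<<0 -> acc=63 shift=7 [end]
Varint 3: bytes[5:6] = 3F -> value 63 (1 byte(s))
  byte[6]=0xFF cont=1 payload=0x7F=127: acc |= 127<<0 -> acc=127 shift=7
  byte[7]=0x10 cont=0 payload=0x10=16: acc |= 16<<7 -> acc=2175 shift=14 [end]
Varint 4: bytes[6:8] = FF 10 -> value 2175 (2 byte(s))
  byte[8]=0xE0 cont=1 payload=0x60=96: acc |= 96<<0 -> acc=96 shift=7
  byte[9]=0xC3 cont=1 payload=0x43=67: acc |= 67<<7 -> acc=8672 shift=14
  byte[10]=0xD3 cont=1 payload=0x53=83: acc |= 83<<14 -> acc=1368544 shift=21
  byte[11]=0x76 cont=0 payload=0x76=118: acc |= 118<<21 -> acc=248832480 shift=28 [end]
Varint 5: bytes[8:12] = E0 C3 D3 76 -> value 248832480 (4 byte(s))
  byte[12]=0x1A cont=0 payload=0x1A=26: acc |= 26<<0 -> acc=26 shift=7 [end]
Varint 6: bytes[12:13] = 1A -> value 26 (1 byte(s))
  byte[13]=0xFA cont=1 payload=0x7A=122: acc |= 122<<0 -> acc=122 shift=7
  byte[14]=0xF9 cont=1 payload=0x79=121: acc |= 121<<7 -> acc=15610 shift=14
  byte[15]=0x8D cont=1 payload=0x0D=13: acc |= 13<<14 -> acc=228602 shift=21
  byte[16]=0x4C cont=0 payload=0x4C=76: acc |= 76<<21 -> acc=159612154 shift=28 [end]
Varint 7: bytes[13:17] = FA F9 8D 4C -> value 159612154 (4 byte(s))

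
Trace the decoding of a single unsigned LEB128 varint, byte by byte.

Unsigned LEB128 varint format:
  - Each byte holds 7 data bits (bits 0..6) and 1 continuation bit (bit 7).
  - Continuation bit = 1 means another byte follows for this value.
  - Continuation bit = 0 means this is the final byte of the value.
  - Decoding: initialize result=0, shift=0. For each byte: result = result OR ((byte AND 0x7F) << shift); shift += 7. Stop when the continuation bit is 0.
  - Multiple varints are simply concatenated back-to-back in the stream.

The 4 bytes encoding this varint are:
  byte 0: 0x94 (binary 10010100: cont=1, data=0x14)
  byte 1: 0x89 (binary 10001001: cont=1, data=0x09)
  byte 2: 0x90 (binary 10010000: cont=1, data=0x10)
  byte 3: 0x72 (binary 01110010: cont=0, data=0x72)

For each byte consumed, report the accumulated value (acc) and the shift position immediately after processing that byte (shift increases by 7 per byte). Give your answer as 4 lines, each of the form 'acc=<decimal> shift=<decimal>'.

byte 0=0x94: payload=0x14=20, contrib = 20<<0 = 20; acc -> 20, shift -> 7
byte 1=0x89: payload=0x09=9, contrib = 9<<7 = 1152; acc -> 1172, shift -> 14
byte 2=0x90: payload=0x10=16, contrib = 16<<14 = 262144; acc -> 263316, shift -> 21
byte 3=0x72: payload=0x72=114, contrib = 114<<21 = 239075328; acc -> 239338644, shift -> 28

Answer: acc=20 shift=7
acc=1172 shift=14
acc=263316 shift=21
acc=239338644 shift=28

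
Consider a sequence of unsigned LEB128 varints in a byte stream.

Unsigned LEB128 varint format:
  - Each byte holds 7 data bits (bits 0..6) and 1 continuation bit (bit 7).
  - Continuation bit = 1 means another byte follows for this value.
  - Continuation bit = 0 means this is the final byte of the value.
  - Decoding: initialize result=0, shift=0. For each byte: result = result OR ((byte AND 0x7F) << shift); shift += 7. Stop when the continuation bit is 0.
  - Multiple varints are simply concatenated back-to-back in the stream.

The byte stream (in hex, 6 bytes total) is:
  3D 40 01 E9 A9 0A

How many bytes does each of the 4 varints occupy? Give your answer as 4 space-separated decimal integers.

  byte[0]=0x3D cont=0 payload=0x3D=61: acc |= 61<<0 -> acc=61 shift=7 [end]
Varint 1: bytes[0:1] = 3D -> value 61 (1 byte(s))
  byte[1]=0x40 cont=0 payload=0x40=64: acc |= 64<<0 -> acc=64 shift=7 [end]
Varint 2: bytes[1:2] = 40 -> value 64 (1 byte(s))
  byte[2]=0x01 cont=0 payload=0x01=1: acc |= 1<<0 -> acc=1 shift=7 [end]
Varint 3: bytes[2:3] = 01 -> value 1 (1 byte(s))
  byte[3]=0xE9 cont=1 payload=0x69=105: acc |= 105<<0 -> acc=105 shift=7
  byte[4]=0xA9 cont=1 payload=0x29=41: acc |= 41<<7 -> acc=5353 shift=14
  byte[5]=0x0A cont=0 payload=0x0A=10: acc |= 10<<14 -> acc=169193 shift=21 [end]
Varint 4: bytes[3:6] = E9 A9 0A -> value 169193 (3 byte(s))

Answer: 1 1 1 3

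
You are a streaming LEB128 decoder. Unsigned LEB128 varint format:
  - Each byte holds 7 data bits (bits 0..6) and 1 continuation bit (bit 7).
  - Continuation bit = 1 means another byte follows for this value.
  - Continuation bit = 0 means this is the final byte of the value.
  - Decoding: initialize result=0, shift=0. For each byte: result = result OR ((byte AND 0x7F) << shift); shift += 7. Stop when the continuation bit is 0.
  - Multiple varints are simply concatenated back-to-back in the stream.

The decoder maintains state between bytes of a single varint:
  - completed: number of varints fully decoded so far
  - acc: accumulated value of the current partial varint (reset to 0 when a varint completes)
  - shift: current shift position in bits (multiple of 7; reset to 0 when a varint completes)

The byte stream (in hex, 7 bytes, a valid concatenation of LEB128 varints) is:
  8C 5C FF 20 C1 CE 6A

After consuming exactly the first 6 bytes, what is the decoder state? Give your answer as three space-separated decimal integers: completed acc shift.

Answer: 2 10049 14

Derivation:
byte[0]=0x8C cont=1 payload=0x0C: acc |= 12<<0 -> completed=0 acc=12 shift=7
byte[1]=0x5C cont=0 payload=0x5C: varint #1 complete (value=11788); reset -> completed=1 acc=0 shift=0
byte[2]=0xFF cont=1 payload=0x7F: acc |= 127<<0 -> completed=1 acc=127 shift=7
byte[3]=0x20 cont=0 payload=0x20: varint #2 complete (value=4223); reset -> completed=2 acc=0 shift=0
byte[4]=0xC1 cont=1 payload=0x41: acc |= 65<<0 -> completed=2 acc=65 shift=7
byte[5]=0xCE cont=1 payload=0x4E: acc |= 78<<7 -> completed=2 acc=10049 shift=14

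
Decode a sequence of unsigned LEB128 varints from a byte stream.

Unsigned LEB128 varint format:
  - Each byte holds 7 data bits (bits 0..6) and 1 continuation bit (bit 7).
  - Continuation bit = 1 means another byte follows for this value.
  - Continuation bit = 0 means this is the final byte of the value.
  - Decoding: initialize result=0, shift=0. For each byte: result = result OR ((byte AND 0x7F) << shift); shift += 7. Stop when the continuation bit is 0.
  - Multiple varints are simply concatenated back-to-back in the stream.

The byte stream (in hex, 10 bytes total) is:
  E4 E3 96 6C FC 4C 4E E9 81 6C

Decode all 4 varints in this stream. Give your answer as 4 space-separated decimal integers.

  byte[0]=0xE4 cont=1 payload=0x64=100: acc |= 100<<0 -> acc=100 shift=7
  byte[1]=0xE3 cont=1 payload=0x63=99: acc |= 99<<7 -> acc=12772 shift=14
  byte[2]=0x96 cont=1 payload=0x16=22: acc |= 22<<14 -> acc=373220 shift=21
  byte[3]=0x6C cont=0 payload=0x6C=108: acc |= 108<<21 -> acc=226865636 shift=28 [end]
Varint 1: bytes[0:4] = E4 E3 96 6C -> value 226865636 (4 byte(s))
  byte[4]=0xFC cont=1 payload=0x7C=124: acc |= 124<<0 -> acc=124 shift=7
  byte[5]=0x4C cont=0 payload=0x4C=76: acc |= 76<<7 -> acc=9852 shift=14 [end]
Varint 2: bytes[4:6] = FC 4C -> value 9852 (2 byte(s))
  byte[6]=0x4E cont=0 payload=0x4E=78: acc |= 78<<0 -> acc=78 shift=7 [end]
Varint 3: bytes[6:7] = 4E -> value 78 (1 byte(s))
  byte[7]=0xE9 cont=1 payload=0x69=105: acc |= 105<<0 -> acc=105 shift=7
  byte[8]=0x81 cont=1 payload=0x01=1: acc |= 1<<7 -> acc=233 shift=14
  byte[9]=0x6C cont=0 payload=0x6C=108: acc |= 108<<14 -> acc=1769705 shift=21 [end]
Varint 4: bytes[7:10] = E9 81 6C -> value 1769705 (3 byte(s))

Answer: 226865636 9852 78 1769705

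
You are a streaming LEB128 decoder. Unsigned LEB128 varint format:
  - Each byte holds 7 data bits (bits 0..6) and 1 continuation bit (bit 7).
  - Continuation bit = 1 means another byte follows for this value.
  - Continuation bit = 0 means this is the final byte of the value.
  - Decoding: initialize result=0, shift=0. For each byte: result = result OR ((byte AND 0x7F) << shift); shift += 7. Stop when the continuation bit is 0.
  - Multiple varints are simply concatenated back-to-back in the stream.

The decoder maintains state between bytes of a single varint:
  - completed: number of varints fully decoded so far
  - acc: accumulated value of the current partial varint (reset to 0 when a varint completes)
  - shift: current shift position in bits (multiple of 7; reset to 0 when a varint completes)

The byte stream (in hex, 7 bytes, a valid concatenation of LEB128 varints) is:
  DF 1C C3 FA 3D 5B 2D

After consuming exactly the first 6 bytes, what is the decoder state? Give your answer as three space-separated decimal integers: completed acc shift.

byte[0]=0xDF cont=1 payload=0x5F: acc |= 95<<0 -> completed=0 acc=95 shift=7
byte[1]=0x1C cont=0 payload=0x1C: varint #1 complete (value=3679); reset -> completed=1 acc=0 shift=0
byte[2]=0xC3 cont=1 payload=0x43: acc |= 67<<0 -> completed=1 acc=67 shift=7
byte[3]=0xFA cont=1 payload=0x7A: acc |= 122<<7 -> completed=1 acc=15683 shift=14
byte[4]=0x3D cont=0 payload=0x3D: varint #2 complete (value=1015107); reset -> completed=2 acc=0 shift=0
byte[5]=0x5B cont=0 payload=0x5B: varint #3 complete (value=91); reset -> completed=3 acc=0 shift=0

Answer: 3 0 0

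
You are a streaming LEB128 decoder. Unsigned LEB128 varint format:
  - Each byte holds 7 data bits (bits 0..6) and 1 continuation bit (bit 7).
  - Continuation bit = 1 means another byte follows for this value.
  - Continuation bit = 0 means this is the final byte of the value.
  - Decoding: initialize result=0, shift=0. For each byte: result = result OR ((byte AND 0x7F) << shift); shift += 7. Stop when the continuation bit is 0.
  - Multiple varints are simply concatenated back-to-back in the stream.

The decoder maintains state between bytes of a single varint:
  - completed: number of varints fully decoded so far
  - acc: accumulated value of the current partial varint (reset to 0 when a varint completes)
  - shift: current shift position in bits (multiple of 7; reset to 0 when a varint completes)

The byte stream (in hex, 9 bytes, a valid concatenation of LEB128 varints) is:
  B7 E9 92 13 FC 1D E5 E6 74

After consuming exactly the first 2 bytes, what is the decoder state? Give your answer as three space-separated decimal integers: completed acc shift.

byte[0]=0xB7 cont=1 payload=0x37: acc |= 55<<0 -> completed=0 acc=55 shift=7
byte[1]=0xE9 cont=1 payload=0x69: acc |= 105<<7 -> completed=0 acc=13495 shift=14

Answer: 0 13495 14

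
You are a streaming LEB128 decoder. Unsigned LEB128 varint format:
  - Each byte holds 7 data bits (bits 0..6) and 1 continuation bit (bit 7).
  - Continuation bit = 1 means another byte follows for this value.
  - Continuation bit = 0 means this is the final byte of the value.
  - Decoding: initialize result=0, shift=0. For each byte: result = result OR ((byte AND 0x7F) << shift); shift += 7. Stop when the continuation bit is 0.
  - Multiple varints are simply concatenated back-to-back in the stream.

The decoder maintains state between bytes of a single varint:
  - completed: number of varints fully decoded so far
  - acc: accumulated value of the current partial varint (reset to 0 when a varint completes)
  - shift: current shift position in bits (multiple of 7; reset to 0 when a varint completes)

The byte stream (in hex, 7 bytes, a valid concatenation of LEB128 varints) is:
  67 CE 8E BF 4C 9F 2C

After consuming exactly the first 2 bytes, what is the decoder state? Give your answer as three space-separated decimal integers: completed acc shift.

Answer: 1 78 7

Derivation:
byte[0]=0x67 cont=0 payload=0x67: varint #1 complete (value=103); reset -> completed=1 acc=0 shift=0
byte[1]=0xCE cont=1 payload=0x4E: acc |= 78<<0 -> completed=1 acc=78 shift=7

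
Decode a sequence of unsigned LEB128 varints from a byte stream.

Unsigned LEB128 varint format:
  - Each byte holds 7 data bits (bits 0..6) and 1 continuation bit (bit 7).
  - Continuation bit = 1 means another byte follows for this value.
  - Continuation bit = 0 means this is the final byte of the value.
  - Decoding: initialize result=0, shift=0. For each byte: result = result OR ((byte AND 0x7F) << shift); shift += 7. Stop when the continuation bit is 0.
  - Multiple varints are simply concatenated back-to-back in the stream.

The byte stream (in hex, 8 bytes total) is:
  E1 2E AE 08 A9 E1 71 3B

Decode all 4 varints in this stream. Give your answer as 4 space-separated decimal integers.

  byte[0]=0xE1 cont=1 payload=0x61=97: acc |= 97<<0 -> acc=97 shift=7
  byte[1]=0x2E cont=0 payload=0x2E=46: acc |= 46<<7 -> acc=5985 shift=14 [end]
Varint 1: bytes[0:2] = E1 2E -> value 5985 (2 byte(s))
  byte[2]=0xAE cont=1 payload=0x2E=46: acc |= 46<<0 -> acc=46 shift=7
  byte[3]=0x08 cont=0 payload=0x08=8: acc |= 8<<7 -> acc=1070 shift=14 [end]
Varint 2: bytes[2:4] = AE 08 -> value 1070 (2 byte(s))
  byte[4]=0xA9 cont=1 payload=0x29=41: acc |= 41<<0 -> acc=41 shift=7
  byte[5]=0xE1 cont=1 payload=0x61=97: acc |= 97<<7 -> acc=12457 shift=14
  byte[6]=0x71 cont=0 payload=0x71=113: acc |= 113<<14 -> acc=1863849 shift=21 [end]
Varint 3: bytes[4:7] = A9 E1 71 -> value 1863849 (3 byte(s))
  byte[7]=0x3B cont=0 payload=0x3B=59: acc |= 59<<0 -> acc=59 shift=7 [end]
Varint 4: bytes[7:8] = 3B -> value 59 (1 byte(s))

Answer: 5985 1070 1863849 59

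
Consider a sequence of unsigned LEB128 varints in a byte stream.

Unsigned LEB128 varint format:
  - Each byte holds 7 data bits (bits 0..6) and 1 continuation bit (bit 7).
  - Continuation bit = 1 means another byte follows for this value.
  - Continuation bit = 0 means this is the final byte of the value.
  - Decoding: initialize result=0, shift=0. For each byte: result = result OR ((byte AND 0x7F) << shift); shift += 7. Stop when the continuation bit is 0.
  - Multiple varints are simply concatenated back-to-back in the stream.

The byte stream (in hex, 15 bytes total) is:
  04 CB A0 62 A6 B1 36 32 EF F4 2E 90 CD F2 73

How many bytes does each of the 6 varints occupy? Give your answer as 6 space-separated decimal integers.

Answer: 1 3 3 1 3 4

Derivation:
  byte[0]=0x04 cont=0 payload=0x04=4: acc |= 4<<0 -> acc=4 shift=7 [end]
Varint 1: bytes[0:1] = 04 -> value 4 (1 byte(s))
  byte[1]=0xCB cont=1 payload=0x4B=75: acc |= 75<<0 -> acc=75 shift=7
  byte[2]=0xA0 cont=1 payload=0x20=32: acc |= 32<<7 -> acc=4171 shift=14
  byte[3]=0x62 cont=0 payload=0x62=98: acc |= 98<<14 -> acc=1609803 shift=21 [end]
Varint 2: bytes[1:4] = CB A0 62 -> value 1609803 (3 byte(s))
  byte[4]=0xA6 cont=1 payload=0x26=38: acc |= 38<<0 -> acc=38 shift=7
  byte[5]=0xB1 cont=1 payload=0x31=49: acc |= 49<<7 -> acc=6310 shift=14
  byte[6]=0x36 cont=0 payload=0x36=54: acc |= 54<<14 -> acc=891046 shift=21 [end]
Varint 3: bytes[4:7] = A6 B1 36 -> value 891046 (3 byte(s))
  byte[7]=0x32 cont=0 payload=0x32=50: acc |= 50<<0 -> acc=50 shift=7 [end]
Varint 4: bytes[7:8] = 32 -> value 50 (1 byte(s))
  byte[8]=0xEF cont=1 payload=0x6F=111: acc |= 111<<0 -> acc=111 shift=7
  byte[9]=0xF4 cont=1 payload=0x74=116: acc |= 116<<7 -> acc=14959 shift=14
  byte[10]=0x2E cont=0 payload=0x2E=46: acc |= 46<<14 -> acc=768623 shift=21 [end]
Varint 5: bytes[8:11] = EF F4 2E -> value 768623 (3 byte(s))
  byte[11]=0x90 cont=1 payload=0x10=16: acc |= 16<<0 -> acc=16 shift=7
  byte[12]=0xCD cont=1 payload=0x4D=77: acc |= 77<<7 -> acc=9872 shift=14
  byte[13]=0xF2 cont=1 payload=0x72=114: acc |= 114<<14 -> acc=1877648 shift=21
  byte[14]=0x73 cont=0 payload=0x73=115: acc |= 115<<21 -> acc=243050128 shift=28 [end]
Varint 6: bytes[11:15] = 90 CD F2 73 -> value 243050128 (4 byte(s))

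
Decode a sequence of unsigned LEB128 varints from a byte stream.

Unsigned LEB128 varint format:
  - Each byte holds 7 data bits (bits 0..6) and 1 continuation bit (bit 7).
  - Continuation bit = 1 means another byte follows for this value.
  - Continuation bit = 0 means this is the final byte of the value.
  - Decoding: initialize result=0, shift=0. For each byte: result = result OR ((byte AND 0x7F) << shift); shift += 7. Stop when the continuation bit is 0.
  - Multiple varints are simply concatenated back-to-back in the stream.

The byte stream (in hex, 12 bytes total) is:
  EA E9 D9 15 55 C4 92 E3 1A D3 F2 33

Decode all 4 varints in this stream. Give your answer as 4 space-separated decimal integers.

  byte[0]=0xEA cont=1 payload=0x6A=106: acc |= 106<<0 -> acc=106 shift=7
  byte[1]=0xE9 cont=1 payload=0x69=105: acc |= 105<<7 -> acc=13546 shift=14
  byte[2]=0xD9 cont=1 payload=0x59=89: acc |= 89<<14 -> acc=1471722 shift=21
  byte[3]=0x15 cont=0 payload=0x15=21: acc |= 21<<21 -> acc=45511914 shift=28 [end]
Varint 1: bytes[0:4] = EA E9 D9 15 -> value 45511914 (4 byte(s))
  byte[4]=0x55 cont=0 payload=0x55=85: acc |= 85<<0 -> acc=85 shift=7 [end]
Varint 2: bytes[4:5] = 55 -> value 85 (1 byte(s))
  byte[5]=0xC4 cont=1 payload=0x44=68: acc |= 68<<0 -> acc=68 shift=7
  byte[6]=0x92 cont=1 payload=0x12=18: acc |= 18<<7 -> acc=2372 shift=14
  byte[7]=0xE3 cont=1 payload=0x63=99: acc |= 99<<14 -> acc=1624388 shift=21
  byte[8]=0x1A cont=0 payload=0x1A=26: acc |= 26<<21 -> acc=56150340 shift=28 [end]
Varint 3: bytes[5:9] = C4 92 E3 1A -> value 56150340 (4 byte(s))
  byte[9]=0xD3 cont=1 payload=0x53=83: acc |= 83<<0 -> acc=83 shift=7
  byte[10]=0xF2 cont=1 payload=0x72=114: acc |= 114<<7 -> acc=14675 shift=14
  byte[11]=0x33 cont=0 payload=0x33=51: acc |= 51<<14 -> acc=850259 shift=21 [end]
Varint 4: bytes[9:12] = D3 F2 33 -> value 850259 (3 byte(s))

Answer: 45511914 85 56150340 850259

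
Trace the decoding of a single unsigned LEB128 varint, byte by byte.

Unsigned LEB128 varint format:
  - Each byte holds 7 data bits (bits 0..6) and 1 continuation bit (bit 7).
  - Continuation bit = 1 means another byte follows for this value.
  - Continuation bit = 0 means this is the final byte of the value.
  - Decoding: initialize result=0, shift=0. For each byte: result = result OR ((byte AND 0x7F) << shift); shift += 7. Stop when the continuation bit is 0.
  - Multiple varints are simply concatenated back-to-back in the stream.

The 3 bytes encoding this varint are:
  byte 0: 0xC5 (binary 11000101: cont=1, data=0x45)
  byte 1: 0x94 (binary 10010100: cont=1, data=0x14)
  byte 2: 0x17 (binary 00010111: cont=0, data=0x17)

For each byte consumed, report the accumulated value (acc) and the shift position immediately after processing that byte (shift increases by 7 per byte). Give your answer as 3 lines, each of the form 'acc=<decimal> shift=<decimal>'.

byte 0=0xC5: payload=0x45=69, contrib = 69<<0 = 69; acc -> 69, shift -> 7
byte 1=0x94: payload=0x14=20, contrib = 20<<7 = 2560; acc -> 2629, shift -> 14
byte 2=0x17: payload=0x17=23, contrib = 23<<14 = 376832; acc -> 379461, shift -> 21

Answer: acc=69 shift=7
acc=2629 shift=14
acc=379461 shift=21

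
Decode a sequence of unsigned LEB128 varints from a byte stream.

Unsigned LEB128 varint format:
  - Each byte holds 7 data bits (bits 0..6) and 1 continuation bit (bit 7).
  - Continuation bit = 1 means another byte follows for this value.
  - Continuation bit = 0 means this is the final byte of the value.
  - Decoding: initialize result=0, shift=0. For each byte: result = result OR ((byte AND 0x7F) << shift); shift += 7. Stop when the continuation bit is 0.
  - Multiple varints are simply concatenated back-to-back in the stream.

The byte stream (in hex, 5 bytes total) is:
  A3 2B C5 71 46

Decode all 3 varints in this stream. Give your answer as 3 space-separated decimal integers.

  byte[0]=0xA3 cont=1 payload=0x23=35: acc |= 35<<0 -> acc=35 shift=7
  byte[1]=0x2B cont=0 payload=0x2B=43: acc |= 43<<7 -> acc=5539 shift=14 [end]
Varint 1: bytes[0:2] = A3 2B -> value 5539 (2 byte(s))
  byte[2]=0xC5 cont=1 payload=0x45=69: acc |= 69<<0 -> acc=69 shift=7
  byte[3]=0x71 cont=0 payload=0x71=113: acc |= 113<<7 -> acc=14533 shift=14 [end]
Varint 2: bytes[2:4] = C5 71 -> value 14533 (2 byte(s))
  byte[4]=0x46 cont=0 payload=0x46=70: acc |= 70<<0 -> acc=70 shift=7 [end]
Varint 3: bytes[4:5] = 46 -> value 70 (1 byte(s))

Answer: 5539 14533 70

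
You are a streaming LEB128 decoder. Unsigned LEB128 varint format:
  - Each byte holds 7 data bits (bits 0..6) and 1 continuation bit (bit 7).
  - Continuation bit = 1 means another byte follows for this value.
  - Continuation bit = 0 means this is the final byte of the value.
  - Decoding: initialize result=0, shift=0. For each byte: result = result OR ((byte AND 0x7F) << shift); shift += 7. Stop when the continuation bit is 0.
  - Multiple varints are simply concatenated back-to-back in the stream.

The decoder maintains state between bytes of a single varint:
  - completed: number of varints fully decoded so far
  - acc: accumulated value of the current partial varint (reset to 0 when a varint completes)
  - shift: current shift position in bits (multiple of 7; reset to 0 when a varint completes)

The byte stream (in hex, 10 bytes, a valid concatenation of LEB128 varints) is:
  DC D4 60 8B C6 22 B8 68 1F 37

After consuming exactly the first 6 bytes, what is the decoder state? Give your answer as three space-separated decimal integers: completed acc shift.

byte[0]=0xDC cont=1 payload=0x5C: acc |= 92<<0 -> completed=0 acc=92 shift=7
byte[1]=0xD4 cont=1 payload=0x54: acc |= 84<<7 -> completed=0 acc=10844 shift=14
byte[2]=0x60 cont=0 payload=0x60: varint #1 complete (value=1583708); reset -> completed=1 acc=0 shift=0
byte[3]=0x8B cont=1 payload=0x0B: acc |= 11<<0 -> completed=1 acc=11 shift=7
byte[4]=0xC6 cont=1 payload=0x46: acc |= 70<<7 -> completed=1 acc=8971 shift=14
byte[5]=0x22 cont=0 payload=0x22: varint #2 complete (value=566027); reset -> completed=2 acc=0 shift=0

Answer: 2 0 0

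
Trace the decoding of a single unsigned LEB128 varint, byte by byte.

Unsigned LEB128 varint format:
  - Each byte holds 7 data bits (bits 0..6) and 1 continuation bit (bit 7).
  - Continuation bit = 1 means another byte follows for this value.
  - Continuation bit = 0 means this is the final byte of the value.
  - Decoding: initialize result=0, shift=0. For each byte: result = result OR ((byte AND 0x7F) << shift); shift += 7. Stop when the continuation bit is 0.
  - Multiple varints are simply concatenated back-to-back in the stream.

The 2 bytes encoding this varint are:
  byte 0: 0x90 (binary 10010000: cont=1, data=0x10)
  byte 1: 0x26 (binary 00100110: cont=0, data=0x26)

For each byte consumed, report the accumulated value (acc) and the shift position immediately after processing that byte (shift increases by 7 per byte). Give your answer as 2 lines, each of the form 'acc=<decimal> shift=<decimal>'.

Answer: acc=16 shift=7
acc=4880 shift=14

Derivation:
byte 0=0x90: payload=0x10=16, contrib = 16<<0 = 16; acc -> 16, shift -> 7
byte 1=0x26: payload=0x26=38, contrib = 38<<7 = 4864; acc -> 4880, shift -> 14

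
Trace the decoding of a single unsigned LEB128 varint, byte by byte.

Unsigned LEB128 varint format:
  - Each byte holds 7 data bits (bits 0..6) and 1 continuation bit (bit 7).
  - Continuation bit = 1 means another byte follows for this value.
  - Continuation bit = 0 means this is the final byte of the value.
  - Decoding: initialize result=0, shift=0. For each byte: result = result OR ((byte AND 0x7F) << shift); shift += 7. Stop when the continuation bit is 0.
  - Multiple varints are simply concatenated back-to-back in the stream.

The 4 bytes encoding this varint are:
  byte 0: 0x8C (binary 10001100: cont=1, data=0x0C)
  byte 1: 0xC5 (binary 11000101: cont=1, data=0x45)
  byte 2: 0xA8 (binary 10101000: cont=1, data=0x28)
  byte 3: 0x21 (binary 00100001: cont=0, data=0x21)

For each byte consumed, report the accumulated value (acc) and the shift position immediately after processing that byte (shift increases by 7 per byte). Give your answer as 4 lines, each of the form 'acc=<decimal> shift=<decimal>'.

Answer: acc=12 shift=7
acc=8844 shift=14
acc=664204 shift=21
acc=69870220 shift=28

Derivation:
byte 0=0x8C: payload=0x0C=12, contrib = 12<<0 = 12; acc -> 12, shift -> 7
byte 1=0xC5: payload=0x45=69, contrib = 69<<7 = 8832; acc -> 8844, shift -> 14
byte 2=0xA8: payload=0x28=40, contrib = 40<<14 = 655360; acc -> 664204, shift -> 21
byte 3=0x21: payload=0x21=33, contrib = 33<<21 = 69206016; acc -> 69870220, shift -> 28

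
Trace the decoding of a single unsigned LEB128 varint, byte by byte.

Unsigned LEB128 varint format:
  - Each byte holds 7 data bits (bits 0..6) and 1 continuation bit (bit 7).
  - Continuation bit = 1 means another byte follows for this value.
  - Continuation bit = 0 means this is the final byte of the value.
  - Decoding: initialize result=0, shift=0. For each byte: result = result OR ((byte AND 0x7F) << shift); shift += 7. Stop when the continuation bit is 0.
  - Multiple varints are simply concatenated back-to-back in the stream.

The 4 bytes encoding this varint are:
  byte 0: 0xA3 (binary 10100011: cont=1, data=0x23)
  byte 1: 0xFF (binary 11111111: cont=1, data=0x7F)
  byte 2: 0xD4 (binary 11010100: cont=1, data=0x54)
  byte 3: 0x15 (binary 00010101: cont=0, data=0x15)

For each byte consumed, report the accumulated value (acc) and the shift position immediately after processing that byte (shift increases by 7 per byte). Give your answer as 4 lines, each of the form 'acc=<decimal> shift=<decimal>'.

byte 0=0xA3: payload=0x23=35, contrib = 35<<0 = 35; acc -> 35, shift -> 7
byte 1=0xFF: payload=0x7F=127, contrib = 127<<7 = 16256; acc -> 16291, shift -> 14
byte 2=0xD4: payload=0x54=84, contrib = 84<<14 = 1376256; acc -> 1392547, shift -> 21
byte 3=0x15: payload=0x15=21, contrib = 21<<21 = 44040192; acc -> 45432739, shift -> 28

Answer: acc=35 shift=7
acc=16291 shift=14
acc=1392547 shift=21
acc=45432739 shift=28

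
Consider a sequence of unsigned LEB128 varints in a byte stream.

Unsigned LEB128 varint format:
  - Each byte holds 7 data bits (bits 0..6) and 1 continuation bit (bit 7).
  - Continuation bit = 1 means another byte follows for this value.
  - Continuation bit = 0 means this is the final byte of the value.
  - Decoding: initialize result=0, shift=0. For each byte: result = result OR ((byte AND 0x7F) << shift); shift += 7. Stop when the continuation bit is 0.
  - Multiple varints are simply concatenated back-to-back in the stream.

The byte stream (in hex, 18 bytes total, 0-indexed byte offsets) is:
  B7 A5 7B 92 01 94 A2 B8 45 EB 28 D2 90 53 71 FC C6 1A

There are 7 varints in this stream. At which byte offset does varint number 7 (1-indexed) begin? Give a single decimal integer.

  byte[0]=0xB7 cont=1 payload=0x37=55: acc |= 55<<0 -> acc=55 shift=7
  byte[1]=0xA5 cont=1 payload=0x25=37: acc |= 37<<7 -> acc=4791 shift=14
  byte[2]=0x7B cont=0 payload=0x7B=123: acc |= 123<<14 -> acc=2020023 shift=21 [end]
Varint 1: bytes[0:3] = B7 A5 7B -> value 2020023 (3 byte(s))
  byte[3]=0x92 cont=1 payload=0x12=18: acc |= 18<<0 -> acc=18 shift=7
  byte[4]=0x01 cont=0 payload=0x01=1: acc |= 1<<7 -> acc=146 shift=14 [end]
Varint 2: bytes[3:5] = 92 01 -> value 146 (2 byte(s))
  byte[5]=0x94 cont=1 payload=0x14=20: acc |= 20<<0 -> acc=20 shift=7
  byte[6]=0xA2 cont=1 payload=0x22=34: acc |= 34<<7 -> acc=4372 shift=14
  byte[7]=0xB8 cont=1 payload=0x38=56: acc |= 56<<14 -> acc=921876 shift=21
  byte[8]=0x45 cont=0 payload=0x45=69: acc |= 69<<21 -> acc=145625364 shift=28 [end]
Varint 3: bytes[5:9] = 94 A2 B8 45 -> value 145625364 (4 byte(s))
  byte[9]=0xEB cont=1 payload=0x6B=107: acc |= 107<<0 -> acc=107 shift=7
  byte[10]=0x28 cont=0 payload=0x28=40: acc |= 40<<7 -> acc=5227 shift=14 [end]
Varint 4: bytes[9:11] = EB 28 -> value 5227 (2 byte(s))
  byte[11]=0xD2 cont=1 payload=0x52=82: acc |= 82<<0 -> acc=82 shift=7
  byte[12]=0x90 cont=1 payload=0x10=16: acc |= 16<<7 -> acc=2130 shift=14
  byte[13]=0x53 cont=0 payload=0x53=83: acc |= 83<<14 -> acc=1362002 shift=21 [end]
Varint 5: bytes[11:14] = D2 90 53 -> value 1362002 (3 byte(s))
  byte[14]=0x71 cont=0 payload=0x71=113: acc |= 113<<0 -> acc=113 shift=7 [end]
Varint 6: bytes[14:15] = 71 -> value 113 (1 byte(s))
  byte[15]=0xFC cont=1 payload=0x7C=124: acc |= 124<<0 -> acc=124 shift=7
  byte[16]=0xC6 cont=1 payload=0x46=70: acc |= 70<<7 -> acc=9084 shift=14
  byte[17]=0x1A cont=0 payload=0x1A=26: acc |= 26<<14 -> acc=435068 shift=21 [end]
Varint 7: bytes[15:18] = FC C6 1A -> value 435068 (3 byte(s))

Answer: 15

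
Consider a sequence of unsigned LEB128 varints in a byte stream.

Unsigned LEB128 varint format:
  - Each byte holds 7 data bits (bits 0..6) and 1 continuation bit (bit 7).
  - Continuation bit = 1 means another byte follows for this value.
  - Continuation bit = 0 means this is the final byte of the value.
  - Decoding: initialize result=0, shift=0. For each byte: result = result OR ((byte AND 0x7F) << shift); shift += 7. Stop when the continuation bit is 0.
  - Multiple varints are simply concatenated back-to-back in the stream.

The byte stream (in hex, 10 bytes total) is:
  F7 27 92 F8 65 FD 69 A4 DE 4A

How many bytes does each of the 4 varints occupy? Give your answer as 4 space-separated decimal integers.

Answer: 2 3 2 3

Derivation:
  byte[0]=0xF7 cont=1 payload=0x77=119: acc |= 119<<0 -> acc=119 shift=7
  byte[1]=0x27 cont=0 payload=0x27=39: acc |= 39<<7 -> acc=5111 shift=14 [end]
Varint 1: bytes[0:2] = F7 27 -> value 5111 (2 byte(s))
  byte[2]=0x92 cont=1 payload=0x12=18: acc |= 18<<0 -> acc=18 shift=7
  byte[3]=0xF8 cont=1 payload=0x78=120: acc |= 120<<7 -> acc=15378 shift=14
  byte[4]=0x65 cont=0 payload=0x65=101: acc |= 101<<14 -> acc=1670162 shift=21 [end]
Varint 2: bytes[2:5] = 92 F8 65 -> value 1670162 (3 byte(s))
  byte[5]=0xFD cont=1 payload=0x7D=125: acc |= 125<<0 -> acc=125 shift=7
  byte[6]=0x69 cont=0 payload=0x69=105: acc |= 105<<7 -> acc=13565 shift=14 [end]
Varint 3: bytes[5:7] = FD 69 -> value 13565 (2 byte(s))
  byte[7]=0xA4 cont=1 payload=0x24=36: acc |= 36<<0 -> acc=36 shift=7
  byte[8]=0xDE cont=1 payload=0x5E=94: acc |= 94<<7 -> acc=12068 shift=14
  byte[9]=0x4A cont=0 payload=0x4A=74: acc |= 74<<14 -> acc=1224484 shift=21 [end]
Varint 4: bytes[7:10] = A4 DE 4A -> value 1224484 (3 byte(s))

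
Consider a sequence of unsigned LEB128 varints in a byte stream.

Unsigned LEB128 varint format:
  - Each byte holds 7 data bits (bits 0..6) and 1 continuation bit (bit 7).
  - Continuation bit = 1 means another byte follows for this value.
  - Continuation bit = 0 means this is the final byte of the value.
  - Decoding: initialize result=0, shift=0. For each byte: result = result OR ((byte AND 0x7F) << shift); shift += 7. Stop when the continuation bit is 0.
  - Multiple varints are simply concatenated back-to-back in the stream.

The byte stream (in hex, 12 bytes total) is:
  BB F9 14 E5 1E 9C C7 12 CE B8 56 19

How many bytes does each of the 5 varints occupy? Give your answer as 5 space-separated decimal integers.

Answer: 3 2 3 3 1

Derivation:
  byte[0]=0xBB cont=1 payload=0x3B=59: acc |= 59<<0 -> acc=59 shift=7
  byte[1]=0xF9 cont=1 payload=0x79=121: acc |= 121<<7 -> acc=15547 shift=14
  byte[2]=0x14 cont=0 payload=0x14=20: acc |= 20<<14 -> acc=343227 shift=21 [end]
Varint 1: bytes[0:3] = BB F9 14 -> value 343227 (3 byte(s))
  byte[3]=0xE5 cont=1 payload=0x65=101: acc |= 101<<0 -> acc=101 shift=7
  byte[4]=0x1E cont=0 payload=0x1E=30: acc |= 30<<7 -> acc=3941 shift=14 [end]
Varint 2: bytes[3:5] = E5 1E -> value 3941 (2 byte(s))
  byte[5]=0x9C cont=1 payload=0x1C=28: acc |= 28<<0 -> acc=28 shift=7
  byte[6]=0xC7 cont=1 payload=0x47=71: acc |= 71<<7 -> acc=9116 shift=14
  byte[7]=0x12 cont=0 payload=0x12=18: acc |= 18<<14 -> acc=304028 shift=21 [end]
Varint 3: bytes[5:8] = 9C C7 12 -> value 304028 (3 byte(s))
  byte[8]=0xCE cont=1 payload=0x4E=78: acc |= 78<<0 -> acc=78 shift=7
  byte[9]=0xB8 cont=1 payload=0x38=56: acc |= 56<<7 -> acc=7246 shift=14
  byte[10]=0x56 cont=0 payload=0x56=86: acc |= 86<<14 -> acc=1416270 shift=21 [end]
Varint 4: bytes[8:11] = CE B8 56 -> value 1416270 (3 byte(s))
  byte[11]=0x19 cont=0 payload=0x19=25: acc |= 25<<0 -> acc=25 shift=7 [end]
Varint 5: bytes[11:12] = 19 -> value 25 (1 byte(s))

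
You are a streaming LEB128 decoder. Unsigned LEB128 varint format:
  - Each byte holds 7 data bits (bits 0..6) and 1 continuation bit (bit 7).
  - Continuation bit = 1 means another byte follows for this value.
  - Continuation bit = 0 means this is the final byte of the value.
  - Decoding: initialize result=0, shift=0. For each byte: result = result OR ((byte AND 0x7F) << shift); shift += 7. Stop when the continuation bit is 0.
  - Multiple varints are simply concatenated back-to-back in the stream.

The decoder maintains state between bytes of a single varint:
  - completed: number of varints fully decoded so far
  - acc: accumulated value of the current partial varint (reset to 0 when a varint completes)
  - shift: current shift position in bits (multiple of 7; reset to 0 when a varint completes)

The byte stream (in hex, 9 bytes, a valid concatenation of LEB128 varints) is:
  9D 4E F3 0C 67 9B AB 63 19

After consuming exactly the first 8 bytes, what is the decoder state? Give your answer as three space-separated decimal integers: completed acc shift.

byte[0]=0x9D cont=1 payload=0x1D: acc |= 29<<0 -> completed=0 acc=29 shift=7
byte[1]=0x4E cont=0 payload=0x4E: varint #1 complete (value=10013); reset -> completed=1 acc=0 shift=0
byte[2]=0xF3 cont=1 payload=0x73: acc |= 115<<0 -> completed=1 acc=115 shift=7
byte[3]=0x0C cont=0 payload=0x0C: varint #2 complete (value=1651); reset -> completed=2 acc=0 shift=0
byte[4]=0x67 cont=0 payload=0x67: varint #3 complete (value=103); reset -> completed=3 acc=0 shift=0
byte[5]=0x9B cont=1 payload=0x1B: acc |= 27<<0 -> completed=3 acc=27 shift=7
byte[6]=0xAB cont=1 payload=0x2B: acc |= 43<<7 -> completed=3 acc=5531 shift=14
byte[7]=0x63 cont=0 payload=0x63: varint #4 complete (value=1627547); reset -> completed=4 acc=0 shift=0

Answer: 4 0 0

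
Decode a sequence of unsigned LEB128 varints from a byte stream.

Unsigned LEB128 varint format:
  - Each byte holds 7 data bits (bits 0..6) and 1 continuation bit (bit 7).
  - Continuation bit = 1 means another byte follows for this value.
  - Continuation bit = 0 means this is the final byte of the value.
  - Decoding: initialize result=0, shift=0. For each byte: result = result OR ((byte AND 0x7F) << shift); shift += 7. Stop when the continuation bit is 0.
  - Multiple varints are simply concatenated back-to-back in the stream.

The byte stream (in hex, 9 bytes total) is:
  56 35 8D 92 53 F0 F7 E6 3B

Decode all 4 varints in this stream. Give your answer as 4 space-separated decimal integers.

  byte[0]=0x56 cont=0 payload=0x56=86: acc |= 86<<0 -> acc=86 shift=7 [end]
Varint 1: bytes[0:1] = 56 -> value 86 (1 byte(s))
  byte[1]=0x35 cont=0 payload=0x35=53: acc |= 53<<0 -> acc=53 shift=7 [end]
Varint 2: bytes[1:2] = 35 -> value 53 (1 byte(s))
  byte[2]=0x8D cont=1 payload=0x0D=13: acc |= 13<<0 -> acc=13 shift=7
  byte[3]=0x92 cont=1 payload=0x12=18: acc |= 18<<7 -> acc=2317 shift=14
  byte[4]=0x53 cont=0 payload=0x53=83: acc |= 83<<14 -> acc=1362189 shift=21 [end]
Varint 3: bytes[2:5] = 8D 92 53 -> value 1362189 (3 byte(s))
  byte[5]=0xF0 cont=1 payload=0x70=112: acc |= 112<<0 -> acc=112 shift=7
  byte[6]=0xF7 cont=1 payload=0x77=119: acc |= 119<<7 -> acc=15344 shift=14
  byte[7]=0xE6 cont=1 payload=0x66=102: acc |= 102<<14 -> acc=1686512 shift=21
  byte[8]=0x3B cont=0 payload=0x3B=59: acc |= 59<<21 -> acc=125418480 shift=28 [end]
Varint 4: bytes[5:9] = F0 F7 E6 3B -> value 125418480 (4 byte(s))

Answer: 86 53 1362189 125418480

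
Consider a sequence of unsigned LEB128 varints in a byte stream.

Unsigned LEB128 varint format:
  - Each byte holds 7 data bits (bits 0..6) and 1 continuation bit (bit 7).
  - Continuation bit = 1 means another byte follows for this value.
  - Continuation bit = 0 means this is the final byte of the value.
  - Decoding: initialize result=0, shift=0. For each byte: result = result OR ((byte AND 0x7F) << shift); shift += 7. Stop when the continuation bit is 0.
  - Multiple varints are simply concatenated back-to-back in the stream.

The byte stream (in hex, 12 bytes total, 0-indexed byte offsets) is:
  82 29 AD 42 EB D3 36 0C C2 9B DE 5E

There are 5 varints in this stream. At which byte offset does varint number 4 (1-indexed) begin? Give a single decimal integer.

  byte[0]=0x82 cont=1 payload=0x02=2: acc |= 2<<0 -> acc=2 shift=7
  byte[1]=0x29 cont=0 payload=0x29=41: acc |= 41<<7 -> acc=5250 shift=14 [end]
Varint 1: bytes[0:2] = 82 29 -> value 5250 (2 byte(s))
  byte[2]=0xAD cont=1 payload=0x2D=45: acc |= 45<<0 -> acc=45 shift=7
  byte[3]=0x42 cont=0 payload=0x42=66: acc |= 66<<7 -> acc=8493 shift=14 [end]
Varint 2: bytes[2:4] = AD 42 -> value 8493 (2 byte(s))
  byte[4]=0xEB cont=1 payload=0x6B=107: acc |= 107<<0 -> acc=107 shift=7
  byte[5]=0xD3 cont=1 payload=0x53=83: acc |= 83<<7 -> acc=10731 shift=14
  byte[6]=0x36 cont=0 payload=0x36=54: acc |= 54<<14 -> acc=895467 shift=21 [end]
Varint 3: bytes[4:7] = EB D3 36 -> value 895467 (3 byte(s))
  byte[7]=0x0C cont=0 payload=0x0C=12: acc |= 12<<0 -> acc=12 shift=7 [end]
Varint 4: bytes[7:8] = 0C -> value 12 (1 byte(s))
  byte[8]=0xC2 cont=1 payload=0x42=66: acc |= 66<<0 -> acc=66 shift=7
  byte[9]=0x9B cont=1 payload=0x1B=27: acc |= 27<<7 -> acc=3522 shift=14
  byte[10]=0xDE cont=1 payload=0x5E=94: acc |= 94<<14 -> acc=1543618 shift=21
  byte[11]=0x5E cont=0 payload=0x5E=94: acc |= 94<<21 -> acc=198675906 shift=28 [end]
Varint 5: bytes[8:12] = C2 9B DE 5E -> value 198675906 (4 byte(s))

Answer: 7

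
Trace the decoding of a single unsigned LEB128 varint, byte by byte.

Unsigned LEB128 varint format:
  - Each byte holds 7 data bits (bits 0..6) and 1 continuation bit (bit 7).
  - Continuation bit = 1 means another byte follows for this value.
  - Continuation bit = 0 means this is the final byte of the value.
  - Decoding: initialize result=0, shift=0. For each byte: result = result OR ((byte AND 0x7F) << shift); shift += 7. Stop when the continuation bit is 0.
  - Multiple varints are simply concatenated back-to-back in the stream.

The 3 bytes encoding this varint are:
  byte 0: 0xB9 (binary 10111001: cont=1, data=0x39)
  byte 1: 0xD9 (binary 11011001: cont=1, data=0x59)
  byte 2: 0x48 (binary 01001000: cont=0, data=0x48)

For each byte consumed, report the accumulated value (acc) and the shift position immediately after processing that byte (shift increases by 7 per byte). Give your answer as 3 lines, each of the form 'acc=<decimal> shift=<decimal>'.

byte 0=0xB9: payload=0x39=57, contrib = 57<<0 = 57; acc -> 57, shift -> 7
byte 1=0xD9: payload=0x59=89, contrib = 89<<7 = 11392; acc -> 11449, shift -> 14
byte 2=0x48: payload=0x48=72, contrib = 72<<14 = 1179648; acc -> 1191097, shift -> 21

Answer: acc=57 shift=7
acc=11449 shift=14
acc=1191097 shift=21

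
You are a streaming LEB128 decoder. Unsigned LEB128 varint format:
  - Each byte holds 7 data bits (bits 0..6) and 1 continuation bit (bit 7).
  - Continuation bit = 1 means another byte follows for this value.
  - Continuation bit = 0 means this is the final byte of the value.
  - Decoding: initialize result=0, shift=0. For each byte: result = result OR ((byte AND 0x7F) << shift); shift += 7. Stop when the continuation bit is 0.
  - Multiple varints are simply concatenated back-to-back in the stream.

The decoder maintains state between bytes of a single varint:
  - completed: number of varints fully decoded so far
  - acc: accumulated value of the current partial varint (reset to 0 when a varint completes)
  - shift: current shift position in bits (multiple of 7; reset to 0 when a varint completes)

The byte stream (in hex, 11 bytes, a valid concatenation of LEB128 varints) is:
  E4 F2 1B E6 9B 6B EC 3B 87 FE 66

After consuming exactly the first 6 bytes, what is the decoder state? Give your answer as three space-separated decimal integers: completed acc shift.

byte[0]=0xE4 cont=1 payload=0x64: acc |= 100<<0 -> completed=0 acc=100 shift=7
byte[1]=0xF2 cont=1 payload=0x72: acc |= 114<<7 -> completed=0 acc=14692 shift=14
byte[2]=0x1B cont=0 payload=0x1B: varint #1 complete (value=457060); reset -> completed=1 acc=0 shift=0
byte[3]=0xE6 cont=1 payload=0x66: acc |= 102<<0 -> completed=1 acc=102 shift=7
byte[4]=0x9B cont=1 payload=0x1B: acc |= 27<<7 -> completed=1 acc=3558 shift=14
byte[5]=0x6B cont=0 payload=0x6B: varint #2 complete (value=1756646); reset -> completed=2 acc=0 shift=0

Answer: 2 0 0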